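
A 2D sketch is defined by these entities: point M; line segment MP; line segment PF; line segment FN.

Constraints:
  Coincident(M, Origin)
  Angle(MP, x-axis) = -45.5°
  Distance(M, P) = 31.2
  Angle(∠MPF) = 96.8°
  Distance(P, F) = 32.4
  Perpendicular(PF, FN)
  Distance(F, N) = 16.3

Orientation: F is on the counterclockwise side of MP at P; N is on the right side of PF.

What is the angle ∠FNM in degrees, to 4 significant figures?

37.36°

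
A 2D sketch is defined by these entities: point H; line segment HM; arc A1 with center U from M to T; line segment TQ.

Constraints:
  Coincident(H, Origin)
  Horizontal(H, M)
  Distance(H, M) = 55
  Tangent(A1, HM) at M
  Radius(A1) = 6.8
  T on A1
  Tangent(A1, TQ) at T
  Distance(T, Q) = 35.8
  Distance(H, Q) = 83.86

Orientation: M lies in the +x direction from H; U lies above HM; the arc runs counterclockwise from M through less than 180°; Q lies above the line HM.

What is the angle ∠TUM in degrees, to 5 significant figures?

67.110°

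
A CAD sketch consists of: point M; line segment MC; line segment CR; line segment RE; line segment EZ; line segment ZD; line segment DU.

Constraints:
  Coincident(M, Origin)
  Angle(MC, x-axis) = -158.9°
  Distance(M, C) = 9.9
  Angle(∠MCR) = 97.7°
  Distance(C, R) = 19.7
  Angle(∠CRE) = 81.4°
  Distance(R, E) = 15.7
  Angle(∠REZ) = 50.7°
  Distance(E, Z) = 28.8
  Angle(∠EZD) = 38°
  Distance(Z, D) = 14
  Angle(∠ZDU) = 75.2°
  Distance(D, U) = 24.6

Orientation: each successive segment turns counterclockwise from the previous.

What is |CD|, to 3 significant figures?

12.3

M is at the origin; MC runs at -158.9° with length 9.9, so C = (-9.24, -3.56). ∠MCR = 97.7° gives CR at -76.6° from the x-axis; with |CR| = 19.7, R = (-4.67, -22.7). ∠CRE = 81.4° gives RE at 22.0° from the x-axis; with |RE| = 15.7, E = (9.89, -16.8). ∠REZ = 50.7° gives EZ at 151° from the x-axis; with |EZ| = 28.8, Z = (-15.4, -3.02). ∠EZD = 38.0° gives ZD at -66.7° from the x-axis; with |ZD| = 14.0, D = (-9.84, -15.9). Then |CD| = |D − C| = 12.3.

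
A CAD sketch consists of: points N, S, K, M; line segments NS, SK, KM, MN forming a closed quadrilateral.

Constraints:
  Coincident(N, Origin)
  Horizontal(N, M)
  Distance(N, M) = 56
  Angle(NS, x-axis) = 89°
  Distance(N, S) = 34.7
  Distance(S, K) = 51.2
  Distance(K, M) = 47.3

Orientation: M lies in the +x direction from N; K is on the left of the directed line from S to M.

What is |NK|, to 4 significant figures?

68.82

N is at the origin; N and M share the same y with |NM| = 56.0 and M in +x, so M = (56.0, 0). NS runs at 89.0° with |NS| = 34.7, so S = (0.6056, 34.69). K is determined by |SK| = 51.2 and |KM| = 47.3 together: it lies at the intersection of circle(S, 51.2) and circle(M, 47.3). With |SM| = 65.36, the foot of the radical line on SM is 35.62 from S and the perpendicular offset is √(51.2² − 35.62²) = 36.78. Taking the left-of-SM solution: K = (50.32, 46.96).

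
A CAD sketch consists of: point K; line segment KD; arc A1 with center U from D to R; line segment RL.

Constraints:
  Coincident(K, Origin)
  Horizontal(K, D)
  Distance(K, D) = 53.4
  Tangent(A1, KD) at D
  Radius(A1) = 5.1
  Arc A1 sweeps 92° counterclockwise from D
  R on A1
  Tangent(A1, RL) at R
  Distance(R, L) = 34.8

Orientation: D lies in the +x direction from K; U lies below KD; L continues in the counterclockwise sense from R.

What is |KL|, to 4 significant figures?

63.69

K is at the origin; KD is horizontal with |KD| = 53.4 and D on the +x side, so D = (53.40, 0.000). The tangent condition forces UD to be normal to KD, so U = D + (0, -5.1) = (53.40, -5.100). On A1, D sits at bearing 90° from U; a 92° counterclockwise sweep puts R at bearing 182°, so R = U + 5.1·(cos 182°, sin 182°) = (48.30, -5.278). Since A1 is tangent to RL there, UR ⟂ RL, so RL runs along (−sin 182°, cos 182°); with |RL| = 34.8, L = (49.52, -40.06). Then |KL| = |L − K| = 63.69.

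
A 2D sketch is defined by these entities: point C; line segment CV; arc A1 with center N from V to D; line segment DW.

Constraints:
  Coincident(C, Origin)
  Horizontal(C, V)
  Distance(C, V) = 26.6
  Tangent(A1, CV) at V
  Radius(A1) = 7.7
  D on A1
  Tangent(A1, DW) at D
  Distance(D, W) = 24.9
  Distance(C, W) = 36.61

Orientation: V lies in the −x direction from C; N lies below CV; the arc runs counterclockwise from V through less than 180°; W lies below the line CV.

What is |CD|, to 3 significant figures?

35.0

Checks: |CV| = 26.60 ✓; |ND| = 7.700 ✓; ∠(ND, DW) = 90.00° ✓; |DW| = 24.90 ✓; |CW| = 36.61 ✓.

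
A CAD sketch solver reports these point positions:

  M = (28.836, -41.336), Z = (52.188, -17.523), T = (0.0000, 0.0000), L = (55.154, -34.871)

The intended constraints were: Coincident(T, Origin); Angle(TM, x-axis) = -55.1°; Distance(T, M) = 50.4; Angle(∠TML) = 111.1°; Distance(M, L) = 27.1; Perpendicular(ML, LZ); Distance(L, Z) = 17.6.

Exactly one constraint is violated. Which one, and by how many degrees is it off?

Perpendicular(ML, LZ) — off by 4.10°.

T = (0.00, 0.00) ✓; TM at -55.10° ✓; |TM| = 50.40 ✓; ∠TML = 111.1° ✓; |ML| = 27.10 ✓; ∠(ML, LZ) = 85.90° ✗; |LZ| = 17.60 ✓.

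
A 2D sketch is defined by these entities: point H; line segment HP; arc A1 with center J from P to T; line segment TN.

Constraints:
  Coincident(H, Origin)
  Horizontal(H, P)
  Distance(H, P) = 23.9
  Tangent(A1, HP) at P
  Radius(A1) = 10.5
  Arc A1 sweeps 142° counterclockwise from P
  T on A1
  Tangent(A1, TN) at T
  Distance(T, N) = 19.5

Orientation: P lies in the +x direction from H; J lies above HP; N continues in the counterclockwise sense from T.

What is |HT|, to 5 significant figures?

35.700

H is at the origin; H and P share the same y with |HP| = 23.9 and P on the +x side, so P = (23.900, 0.0000). A1 meets HP tangentially, so JP is at right angles to HP, so J = P + (0, 10.5) = (23.900, 10.500). On A1, P sits at bearing -90° from J; a 142° counterclockwise sweep puts T at bearing 52°, so T = J + 10.5·(cos 52°, sin 52°) = (30.364, 18.774). Then |HT| = |T − H| = 35.700.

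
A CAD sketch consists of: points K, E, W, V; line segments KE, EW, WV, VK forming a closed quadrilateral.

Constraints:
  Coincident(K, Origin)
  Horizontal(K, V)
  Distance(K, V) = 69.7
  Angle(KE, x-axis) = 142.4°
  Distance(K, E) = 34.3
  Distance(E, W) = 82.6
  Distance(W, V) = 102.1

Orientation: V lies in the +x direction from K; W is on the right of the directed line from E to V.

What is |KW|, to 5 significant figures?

61.689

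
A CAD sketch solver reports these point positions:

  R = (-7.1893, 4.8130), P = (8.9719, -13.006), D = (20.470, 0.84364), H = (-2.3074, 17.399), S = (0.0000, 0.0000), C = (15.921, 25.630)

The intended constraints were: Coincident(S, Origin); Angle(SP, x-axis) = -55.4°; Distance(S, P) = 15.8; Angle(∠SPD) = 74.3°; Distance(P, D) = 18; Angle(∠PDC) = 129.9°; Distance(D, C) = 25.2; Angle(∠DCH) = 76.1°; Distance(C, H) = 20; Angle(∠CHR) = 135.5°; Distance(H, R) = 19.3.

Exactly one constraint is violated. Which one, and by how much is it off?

Distance(H, R) = 19.3 — off by 5.80.

S = (0.00, 0.00) ✓; SP at -55.40° ✓; |SP| = 15.80 ✓; ∠SPD = 74.30° ✓; |PD| = 18.00 ✓; ∠PDC = 129.9° ✓; |DC| = 25.20 ✓; ∠DCH = 76.10° ✓; |CH| = 20.00 ✓; ∠CHR = 135.5° ✓; |HR| = 13.50 ✗.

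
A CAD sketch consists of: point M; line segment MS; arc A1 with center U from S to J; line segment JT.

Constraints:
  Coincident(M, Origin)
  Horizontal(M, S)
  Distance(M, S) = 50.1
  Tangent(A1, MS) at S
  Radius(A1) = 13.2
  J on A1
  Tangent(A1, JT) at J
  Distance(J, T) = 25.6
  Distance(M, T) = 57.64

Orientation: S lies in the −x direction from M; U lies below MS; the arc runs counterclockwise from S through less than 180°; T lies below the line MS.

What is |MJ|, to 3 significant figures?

63.5

Checks: ∠(US, SM) = 90.00° ✓; |UJ| = 13.20 ✓; ∠(UJ, JT) = 90.00° ✓; |JT| = 25.60 ✓; |MT| = 57.64 ✓.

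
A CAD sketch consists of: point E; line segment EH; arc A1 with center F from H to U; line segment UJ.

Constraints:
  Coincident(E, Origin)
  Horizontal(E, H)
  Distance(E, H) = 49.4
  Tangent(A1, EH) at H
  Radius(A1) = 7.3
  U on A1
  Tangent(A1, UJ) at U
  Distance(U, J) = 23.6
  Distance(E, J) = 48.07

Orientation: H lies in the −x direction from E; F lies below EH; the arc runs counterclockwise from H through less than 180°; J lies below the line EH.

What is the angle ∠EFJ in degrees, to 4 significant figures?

71.25°

Checks: |FU| = 7.300 ✓; ∠(FU, UJ) = 90.00° ✓; |UJ| = 23.60 ✓; |EJ| = 48.07 ✓.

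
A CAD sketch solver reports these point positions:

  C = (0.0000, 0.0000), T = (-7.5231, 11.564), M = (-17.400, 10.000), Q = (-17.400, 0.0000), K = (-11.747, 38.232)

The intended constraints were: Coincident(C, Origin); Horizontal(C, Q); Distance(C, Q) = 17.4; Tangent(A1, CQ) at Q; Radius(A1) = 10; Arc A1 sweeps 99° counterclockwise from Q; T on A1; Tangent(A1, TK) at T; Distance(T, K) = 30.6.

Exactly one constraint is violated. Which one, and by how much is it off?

Distance(T, K) = 30.6 — off by 3.60.

C = (0.00, 0.00) ✓; C.y = 0.00, Q.y = 0.00 ✓; |CQ| = 17.40 ✓; ∠(MQ, QC) = 90.00° ✓; |MQ| = 10.00 ✓; bearing(M→T) − bearing(M→Q) = 99.00° ✓; |MT| = 10.00 ✓; ∠(MT, TK) = 90.00° ✓; |TK| = 27.00 ✗.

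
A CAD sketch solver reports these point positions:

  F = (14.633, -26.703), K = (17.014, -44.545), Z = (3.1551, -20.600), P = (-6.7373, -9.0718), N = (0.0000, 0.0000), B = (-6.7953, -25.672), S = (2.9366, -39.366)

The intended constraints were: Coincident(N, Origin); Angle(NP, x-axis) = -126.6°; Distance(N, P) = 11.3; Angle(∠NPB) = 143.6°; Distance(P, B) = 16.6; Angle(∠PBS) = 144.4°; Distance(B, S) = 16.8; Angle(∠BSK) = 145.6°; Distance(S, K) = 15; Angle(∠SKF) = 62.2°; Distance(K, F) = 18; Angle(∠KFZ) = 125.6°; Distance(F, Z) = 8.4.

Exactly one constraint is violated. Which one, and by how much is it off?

Distance(F, Z) = 8.4 — off by 4.60.

N = (0.00, 0.00) ✓; NP at -126.6° ✓; |NP| = 11.30 ✓; ∠NPB = 143.6° ✓; |PB| = 16.60 ✓; ∠PBS = 144.4° ✓; |BS| = 16.80 ✓; ∠BSK = 145.6° ✓; |SK| = 15.00 ✓; ∠SKF = 62.20° ✓; |KF| = 18.00 ✓; ∠KFZ = 125.6° ✓; |FZ| = 13.00 ✗.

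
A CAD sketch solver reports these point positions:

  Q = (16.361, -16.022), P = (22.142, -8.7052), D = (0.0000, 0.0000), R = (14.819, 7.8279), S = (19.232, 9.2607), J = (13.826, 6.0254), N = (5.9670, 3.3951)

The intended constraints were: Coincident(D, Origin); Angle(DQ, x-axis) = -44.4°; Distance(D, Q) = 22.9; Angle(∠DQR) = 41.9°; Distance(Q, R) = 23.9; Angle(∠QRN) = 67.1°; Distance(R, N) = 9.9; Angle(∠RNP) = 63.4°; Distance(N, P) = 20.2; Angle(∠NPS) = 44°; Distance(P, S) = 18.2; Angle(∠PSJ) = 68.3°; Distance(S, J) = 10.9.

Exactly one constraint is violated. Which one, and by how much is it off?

Distance(S, J) = 10.9 — off by 4.60.

D = (0.00, 0.00) ✓; DQ at -44.40° ✓; |DQ| = 22.90 ✓; ∠DQR = 41.90° ✓; |QR| = 23.90 ✓; ∠QRN = 67.10° ✓; |RN| = 9.900 ✓; ∠RNP = 63.40° ✓; |NP| = 20.20 ✓; ∠NPS = 44.00° ✓; |PS| = 18.20 ✓; ∠PSJ = 68.30° ✓; |SJ| = 6.300 ✗.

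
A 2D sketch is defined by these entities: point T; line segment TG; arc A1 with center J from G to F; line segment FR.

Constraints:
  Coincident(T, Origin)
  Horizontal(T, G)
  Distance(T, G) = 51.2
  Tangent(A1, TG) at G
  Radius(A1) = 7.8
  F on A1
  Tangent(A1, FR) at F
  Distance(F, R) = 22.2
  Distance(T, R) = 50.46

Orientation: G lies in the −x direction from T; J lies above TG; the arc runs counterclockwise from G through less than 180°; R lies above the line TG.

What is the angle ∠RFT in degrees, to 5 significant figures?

93.437°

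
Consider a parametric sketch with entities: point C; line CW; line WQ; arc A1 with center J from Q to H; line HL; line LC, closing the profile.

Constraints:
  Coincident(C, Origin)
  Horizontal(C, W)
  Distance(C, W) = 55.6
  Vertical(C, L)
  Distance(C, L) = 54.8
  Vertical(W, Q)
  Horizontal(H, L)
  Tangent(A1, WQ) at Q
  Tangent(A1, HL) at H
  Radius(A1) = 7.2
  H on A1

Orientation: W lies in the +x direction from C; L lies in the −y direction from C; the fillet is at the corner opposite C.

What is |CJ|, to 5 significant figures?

67.885

C is at the origin; C and W share the same y with |CW| = 55.6 and W on the +x side, so W = (55.600, 0.0000). CL is vertical with |CL| = 54.8 and L on the −y side, so L = (0.0000, -54.800). The virtual corner opposite C is at (55.600, -54.800). Since A1 is tangent to WQ there, JQ ⟂ WQ and since A1 is tangent to HL there, JH ⟂ HL, with radius 7.2, so the center J sits 7.2 in from both sides at J = (48.400, -47.600). Then |CJ| = |J − C| = 67.885.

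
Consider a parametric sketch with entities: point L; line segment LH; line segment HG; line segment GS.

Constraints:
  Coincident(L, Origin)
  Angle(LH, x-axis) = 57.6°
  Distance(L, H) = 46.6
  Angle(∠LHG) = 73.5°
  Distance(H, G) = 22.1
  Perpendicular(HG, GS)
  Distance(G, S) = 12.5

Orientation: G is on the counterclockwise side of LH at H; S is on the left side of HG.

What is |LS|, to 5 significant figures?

33.380

∠LHG = 73.5°, so HG runs at 57.6° + (180° − 73.5°) = 164.10° from the x-axis; with |HG| = 22.1, G = H + 22.1·(cos 164.10°, sin 164.10°) = (3.7150, 45.400). The perpendicularity gives GS at right angles to HG; with |GS| = 12.5 on the left of HG, S = G + 12.5·(-0.27396, -0.96174) = (0.29056, 33.378). Then |LS| = |S − L| = 33.380.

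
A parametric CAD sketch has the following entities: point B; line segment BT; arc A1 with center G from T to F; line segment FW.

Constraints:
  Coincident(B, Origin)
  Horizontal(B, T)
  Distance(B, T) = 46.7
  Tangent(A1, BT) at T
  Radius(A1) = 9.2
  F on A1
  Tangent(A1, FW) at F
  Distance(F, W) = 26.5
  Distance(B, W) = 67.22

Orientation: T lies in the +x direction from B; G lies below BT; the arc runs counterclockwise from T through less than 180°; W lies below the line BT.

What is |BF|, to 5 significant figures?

42.619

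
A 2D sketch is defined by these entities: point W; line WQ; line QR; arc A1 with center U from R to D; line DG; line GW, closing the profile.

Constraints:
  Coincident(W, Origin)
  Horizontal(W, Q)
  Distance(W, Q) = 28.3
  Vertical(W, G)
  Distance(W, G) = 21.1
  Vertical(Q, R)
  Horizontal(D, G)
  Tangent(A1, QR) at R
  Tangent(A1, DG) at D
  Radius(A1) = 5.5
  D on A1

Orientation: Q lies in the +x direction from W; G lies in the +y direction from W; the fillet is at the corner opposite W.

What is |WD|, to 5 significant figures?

31.065

W is at the origin; W and Q share the same y with |WQ| = 28.3 and Q on the +x side, so Q = (28.300, 0.0000). W and G share the same x with |WG| = 21.1 and G on the +y side, so G = (0.0000, 21.100). The virtual corner opposite W is at (28.300, 21.100). Since A1 is tangent to QR there, UR ⟂ QR and A1 meets DG tangentially, so UD is at right angles to DG, with radius 5.5, so the center U sits 5.5 in from both sides at U = (22.800, 15.600). That places the tangent points at R = (28.300, 15.600) on QR and D = (22.800, 21.100) on DG. Then |WD| = |D − W| = 31.065.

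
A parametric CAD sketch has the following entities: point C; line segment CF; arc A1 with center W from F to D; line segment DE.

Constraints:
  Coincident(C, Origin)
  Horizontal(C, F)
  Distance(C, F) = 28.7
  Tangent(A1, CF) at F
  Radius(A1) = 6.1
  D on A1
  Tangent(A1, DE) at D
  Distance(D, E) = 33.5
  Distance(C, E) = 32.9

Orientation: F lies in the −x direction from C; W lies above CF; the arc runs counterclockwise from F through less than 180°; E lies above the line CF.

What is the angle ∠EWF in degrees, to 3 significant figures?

140°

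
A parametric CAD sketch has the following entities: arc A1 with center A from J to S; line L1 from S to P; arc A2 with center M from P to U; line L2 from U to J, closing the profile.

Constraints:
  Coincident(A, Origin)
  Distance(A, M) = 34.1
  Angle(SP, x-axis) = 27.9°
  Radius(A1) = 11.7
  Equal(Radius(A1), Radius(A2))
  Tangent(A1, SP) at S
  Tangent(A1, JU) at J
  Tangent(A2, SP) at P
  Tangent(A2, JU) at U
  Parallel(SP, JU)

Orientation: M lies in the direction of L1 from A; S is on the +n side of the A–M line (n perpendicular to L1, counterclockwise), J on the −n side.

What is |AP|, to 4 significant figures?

36.05

Tangency of A1 to both parallel lines with radius 11.7 puts S and J at A ± 11.7·n: S = (-5.475, 10.34), J = (5.475, -10.34). Equal radii place P and U the same way about M: P = M + 11.7·n = (24.66, 26.30), U = M − 11.7·n = (35.61, 5.616). Then |AP| = |P − A| = 36.05.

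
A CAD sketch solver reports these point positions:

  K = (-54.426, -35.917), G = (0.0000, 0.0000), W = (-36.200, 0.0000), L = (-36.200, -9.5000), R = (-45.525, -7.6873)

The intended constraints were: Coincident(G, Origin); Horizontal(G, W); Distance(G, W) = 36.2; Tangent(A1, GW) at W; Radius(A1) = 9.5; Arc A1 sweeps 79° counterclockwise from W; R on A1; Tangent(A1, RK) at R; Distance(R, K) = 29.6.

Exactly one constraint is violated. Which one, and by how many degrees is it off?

Tangent(A1, RK) at R — off by 6.50°.

G = (0.00, 0.00) ✓; G.y = 0.00, W.y = 0.00 ✓; |GW| = 36.20 ✓; ∠(LW, WG) = 90.00° ✓; |LW| = 9.500 ✓; bearing(L→R) − bearing(L→W) = 79.00° ✓; |LR| = 9.500 ✓; ∠(LR, RK) = 96.50° ✗; |RK| = 29.60 ✓.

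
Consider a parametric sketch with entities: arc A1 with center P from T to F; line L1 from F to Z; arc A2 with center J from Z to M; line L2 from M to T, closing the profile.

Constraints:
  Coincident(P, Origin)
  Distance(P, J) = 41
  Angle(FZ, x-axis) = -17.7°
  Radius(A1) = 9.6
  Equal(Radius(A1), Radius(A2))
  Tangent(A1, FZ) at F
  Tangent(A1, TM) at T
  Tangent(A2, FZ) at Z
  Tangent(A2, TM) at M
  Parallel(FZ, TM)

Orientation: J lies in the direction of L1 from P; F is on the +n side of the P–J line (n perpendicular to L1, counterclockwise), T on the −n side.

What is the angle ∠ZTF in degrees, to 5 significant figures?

64.907°

The slot axis is L1's direction at -17.7°, so u = (cos -17.7°, sin -17.7°) = (0.95266, -0.30403) and n = (−sin -17.7°, cos -17.7°) = (0.30403, 0.95266). P is at the origin and J lies 41.0 along u from P, so J = 41.0·u = (39.059, -12.465). Tangency of A1 to both parallel lines with radius 9.6 puts F and T at P ± 9.6·n: F = (2.9187, 9.1456), T = (-2.9187, -9.1456). Equal radii place Z and M the same way about J: Z = J + 9.6·n = (41.978, -3.3198), M = J − 9.6·n = (36.140, -21.611). Then cos ∠ZTF = TZ·TF / (|TZ||TF|), giving 64.907°.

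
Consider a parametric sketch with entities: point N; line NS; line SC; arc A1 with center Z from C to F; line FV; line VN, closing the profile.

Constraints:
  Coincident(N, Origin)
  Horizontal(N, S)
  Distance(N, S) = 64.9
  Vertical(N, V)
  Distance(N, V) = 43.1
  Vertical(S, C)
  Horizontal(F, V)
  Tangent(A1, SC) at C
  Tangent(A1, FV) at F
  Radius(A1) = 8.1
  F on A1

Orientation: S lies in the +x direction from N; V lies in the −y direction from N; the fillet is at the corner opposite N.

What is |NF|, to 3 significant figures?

71.3

N is at the origin; NS is horizontal with |NS| = 64.9 and S on the +x side, so S = (64.9, 0.00). NV is vertical with |NV| = 43.1 and V on the −y side, so V = (0.00, -43.1). The virtual corner opposite N is at (64.9, -43.1). Since A1 is tangent to SC there, ZC ⟂ SC and tangency of A1 to FV means the radius ZF is perpendicular to FV, with radius 8.1, so the center Z sits 8.1 in from both sides at Z = (56.8, -35.0). That places the tangent points at C = (64.9, -35.0) on SC and F = (56.8, -43.1) on FV. Then |NF| = |F − N| = 71.3.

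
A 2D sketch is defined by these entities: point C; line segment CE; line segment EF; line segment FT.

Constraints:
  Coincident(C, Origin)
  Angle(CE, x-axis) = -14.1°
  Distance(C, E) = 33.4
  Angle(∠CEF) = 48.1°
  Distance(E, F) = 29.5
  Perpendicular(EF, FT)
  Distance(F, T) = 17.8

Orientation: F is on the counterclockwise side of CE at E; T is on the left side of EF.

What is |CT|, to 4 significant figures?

10.08

C is at the origin; CE runs at -14.1° with length 33.4, so E = 33.4·(cos -14.1°, sin -14.1°) = (32.39, -8.137). ∠CEF = 48.1°, so EF runs at -14.1° + (180° − 48.1°) = 117.8° from the x-axis; with |EF| = 29.5, F = E + 29.5·(cos 117.8°, sin 117.8°) = (18.64, 17.96). The perpendicularity gives FT at right angles to EF; with |FT| = 17.8 on the left of EF, T = F + 17.8·(-0.8846, -0.4664) = (2.890, 9.657). Then |CT| = |T − C| = 10.08.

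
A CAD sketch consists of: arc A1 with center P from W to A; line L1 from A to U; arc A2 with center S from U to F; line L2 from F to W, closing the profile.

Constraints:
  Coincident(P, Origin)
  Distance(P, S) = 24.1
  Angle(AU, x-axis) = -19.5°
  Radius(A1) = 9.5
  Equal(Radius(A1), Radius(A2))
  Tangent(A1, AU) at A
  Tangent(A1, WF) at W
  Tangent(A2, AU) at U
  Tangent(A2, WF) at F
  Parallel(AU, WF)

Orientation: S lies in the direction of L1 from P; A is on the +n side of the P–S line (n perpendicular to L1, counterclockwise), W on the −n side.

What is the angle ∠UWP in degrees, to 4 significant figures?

51.75°

The slot axis is L1's direction at -19.5°, so u = (cos -19.5°, sin -19.5°) = (0.9426, -0.3338) and n = (−sin -19.5°, cos -19.5°) = (0.3338, 0.9426). P is at the origin and S lies 24.1 along u from P, so S = 24.1·u = (22.72, -8.045). Tangency of A1 to both parallel lines with radius 9.5 puts A and W at P ± 9.5·n: A = (3.171, 8.955), W = (-3.171, -8.955). Equal radii place U and F the same way about S: U = S + 9.5·n = (25.89, 0.9103), F = S − 9.5·n = (19.55, -17.00). Then cos ∠UWP = WU·WP / (|WU||WP|), giving 51.75°.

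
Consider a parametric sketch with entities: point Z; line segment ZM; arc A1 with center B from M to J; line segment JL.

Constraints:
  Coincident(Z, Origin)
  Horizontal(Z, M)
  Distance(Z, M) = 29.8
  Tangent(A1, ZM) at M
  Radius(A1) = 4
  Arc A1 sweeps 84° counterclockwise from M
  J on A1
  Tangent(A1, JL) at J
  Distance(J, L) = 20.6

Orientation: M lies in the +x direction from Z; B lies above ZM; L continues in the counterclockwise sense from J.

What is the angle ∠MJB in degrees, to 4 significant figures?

48.00°

Z is at the origin; ZM is horizontal with |ZM| = 29.8 and M on the +x side, so M = (29.80, 0.000). The tangent condition forces BM to be normal to ZM, so B = M + (0, 4) = (29.80, 4.000). On A1, M sits at bearing -90° from B; an 84° counterclockwise sweep puts J at bearing -6°, so J = B + 4.0·(cos -6°, sin -6°) = (33.78, 3.582). Then cos ∠MJB = JM·JB / (|JM||JB|), giving 48.00°.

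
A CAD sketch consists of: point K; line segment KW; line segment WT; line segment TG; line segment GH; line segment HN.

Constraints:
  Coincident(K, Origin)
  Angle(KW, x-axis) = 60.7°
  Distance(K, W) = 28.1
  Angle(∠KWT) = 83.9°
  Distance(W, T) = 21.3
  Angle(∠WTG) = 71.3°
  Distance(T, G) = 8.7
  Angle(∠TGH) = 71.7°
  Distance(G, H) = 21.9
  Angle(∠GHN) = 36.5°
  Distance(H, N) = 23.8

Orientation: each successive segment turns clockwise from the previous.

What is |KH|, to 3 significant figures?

32.9

K is at the origin; KW runs at 60.7° with length 28.1, so W = (13.8, 24.5). ∠KWT = 83.9° gives WT at -35.4° from the x-axis; with |WT| = 21.3, T = (31.1, 12.2). ∠WTG = 71.3° gives TG at -144° from the x-axis; with |TG| = 8.7, G = (24.1, 7.07). ∠TGH = 71.7° gives GH at 108° from the x-axis; with |GH| = 21.9, H = (17.4, 27.9). Then |KH| = |H − K| = 32.9.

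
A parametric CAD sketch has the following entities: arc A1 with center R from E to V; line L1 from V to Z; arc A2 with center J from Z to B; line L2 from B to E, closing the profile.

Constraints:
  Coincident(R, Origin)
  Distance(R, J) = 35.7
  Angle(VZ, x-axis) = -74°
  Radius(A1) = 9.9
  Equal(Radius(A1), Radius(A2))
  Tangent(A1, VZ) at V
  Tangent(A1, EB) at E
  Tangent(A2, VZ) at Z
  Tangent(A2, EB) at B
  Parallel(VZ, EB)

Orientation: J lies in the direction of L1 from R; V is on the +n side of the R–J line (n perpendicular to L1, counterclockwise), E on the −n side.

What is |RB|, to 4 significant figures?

37.05

Tangency of A1 to both parallel lines with radius 9.9 puts V and E at R ± 9.9·n: V = (9.516, 2.729), E = (-9.516, -2.729). Equal radii place Z and B the same way about J: Z = J + 9.9·n = (19.36, -31.59), B = J − 9.9·n = (0.3238, -37.05). Then |RB| = |B − R| = 37.05.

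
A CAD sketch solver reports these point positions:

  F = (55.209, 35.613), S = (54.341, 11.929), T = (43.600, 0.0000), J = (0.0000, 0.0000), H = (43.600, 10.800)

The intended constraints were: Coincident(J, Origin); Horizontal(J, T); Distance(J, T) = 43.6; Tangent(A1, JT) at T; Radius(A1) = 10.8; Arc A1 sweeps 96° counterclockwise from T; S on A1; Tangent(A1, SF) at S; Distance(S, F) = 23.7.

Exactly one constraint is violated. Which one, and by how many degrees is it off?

Tangent(A1, SF) at S — off by 8.10°.

J = (0.00, 0.00) ✓; J.y = 0.00, T.y = 0.00 ✓; |JT| = 43.60 ✓; ∠(HT, TJ) = 90.00° ✓; |HT| = 10.80 ✓; bearing(H→S) − bearing(H→T) = 96.00° ✓; |HS| = 10.80 ✓; ∠(HS, SF) = 98.10° ✗; |SF| = 23.70 ✓.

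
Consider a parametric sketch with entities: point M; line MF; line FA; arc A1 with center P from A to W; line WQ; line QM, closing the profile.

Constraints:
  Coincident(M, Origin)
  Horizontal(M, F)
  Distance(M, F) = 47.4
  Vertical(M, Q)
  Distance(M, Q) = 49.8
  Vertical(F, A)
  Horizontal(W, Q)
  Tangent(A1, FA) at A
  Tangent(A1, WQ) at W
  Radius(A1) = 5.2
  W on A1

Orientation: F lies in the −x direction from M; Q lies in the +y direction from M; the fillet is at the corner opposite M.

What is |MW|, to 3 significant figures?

65.3

The virtual corner opposite M is at (-47.4, 49.8). Tangency of A1 to FA means the radius PA is perpendicular to FA and since A1 is tangent to WQ there, PW ⟂ WQ, with radius 5.2, so the center P sits 5.2 in from both sides at P = (-42.2, 44.6). That places the tangent points at A = (-47.4, 44.6) on FA and W = (-42.2, 49.8) on WQ. Then |MW| = |W − M| = 65.3.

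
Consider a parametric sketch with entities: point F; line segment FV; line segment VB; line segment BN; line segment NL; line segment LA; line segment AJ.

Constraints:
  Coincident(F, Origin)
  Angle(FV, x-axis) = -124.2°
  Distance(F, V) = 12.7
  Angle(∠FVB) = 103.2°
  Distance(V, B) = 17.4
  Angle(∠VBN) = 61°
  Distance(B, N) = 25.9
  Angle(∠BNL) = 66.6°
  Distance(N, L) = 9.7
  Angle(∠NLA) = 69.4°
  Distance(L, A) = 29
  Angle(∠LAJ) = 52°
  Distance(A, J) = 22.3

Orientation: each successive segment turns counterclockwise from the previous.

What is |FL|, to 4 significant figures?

3.179

F is at the origin; FV runs at -124.2° with length 12.7, so V = (-7.138, -10.50). ∠FVB = 103.2° gives VB at -47.40° from the x-axis; with |VB| = 17.4, B = (4.639, -23.31). ∠VBN = 61.0° gives BN at 71.60° from the x-axis; with |BN| = 25.9, N = (12.81, 1.264). ∠BNL = 66.6° gives NL at -175.0° from the x-axis; with |NL| = 9.7, L = (3.151, 0.4185). Then |FL| = |L − F| = 3.179.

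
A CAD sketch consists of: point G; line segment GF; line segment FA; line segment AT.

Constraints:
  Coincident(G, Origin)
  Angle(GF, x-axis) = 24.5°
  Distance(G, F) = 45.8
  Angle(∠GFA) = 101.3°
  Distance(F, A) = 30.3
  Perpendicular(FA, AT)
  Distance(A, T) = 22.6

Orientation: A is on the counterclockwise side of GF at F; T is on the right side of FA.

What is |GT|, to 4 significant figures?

78.10

G is at the origin; GF runs at 24.5° with length 45.8, so F = 45.8·(cos 24.5°, sin 24.5°) = (41.68, 18.99). ∠GFA = 101.3°, so FA runs at 24.5° + (180° − 101.3°) = 103.2° from the x-axis; with |FA| = 30.3, A = F + 30.3·(cos 103.2°, sin 103.2°) = (34.76, 48.49). The perpendicularity gives AT at right angles to FA; with |AT| = 22.6 on the right of FA, T = A + 22.6·(0.9736, 0.2284) = (56.76, 53.65). Then |GT| = |T − G| = 78.10.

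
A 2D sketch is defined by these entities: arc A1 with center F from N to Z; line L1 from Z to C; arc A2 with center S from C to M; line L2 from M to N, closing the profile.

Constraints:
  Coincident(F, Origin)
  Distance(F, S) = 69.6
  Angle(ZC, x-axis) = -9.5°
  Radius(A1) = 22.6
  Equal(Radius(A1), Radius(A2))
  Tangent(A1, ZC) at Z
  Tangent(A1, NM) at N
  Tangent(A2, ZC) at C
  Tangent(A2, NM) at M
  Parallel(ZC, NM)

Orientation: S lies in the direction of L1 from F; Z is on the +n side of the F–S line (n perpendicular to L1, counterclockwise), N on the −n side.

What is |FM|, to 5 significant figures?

73.177

The slot axis is L1's direction at -9.5°, so u = (cos -9.5°, sin -9.5°) = (0.98629, -0.16505) and n = (−sin -9.5°, cos -9.5°) = (0.16505, 0.98629). F is at the origin and S lies 69.6 along u from F, so S = 69.6·u = (68.645, -11.487). Tangency of A1 to both parallel lines with radius 22.6 puts Z and N at F ± 22.6·n: Z = (3.7301, 22.290), N = (-3.7301, -22.290). Equal radii place C and M the same way about S: C = S + 22.6·n = (72.376, 10.803), M = S − 22.6·n = (64.915, -33.777). Then |FM| = |M − F| = 73.177.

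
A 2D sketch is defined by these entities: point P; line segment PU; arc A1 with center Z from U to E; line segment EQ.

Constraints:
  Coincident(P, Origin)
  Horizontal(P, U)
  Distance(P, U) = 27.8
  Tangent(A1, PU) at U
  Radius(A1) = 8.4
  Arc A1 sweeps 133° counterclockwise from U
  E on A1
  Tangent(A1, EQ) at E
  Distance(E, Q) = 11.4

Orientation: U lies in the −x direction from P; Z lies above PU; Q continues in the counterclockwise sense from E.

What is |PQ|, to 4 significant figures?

37.03

On A1, U sits at bearing -90° from Z; a 133° counterclockwise sweep puts E at bearing 43°, so E = Z + 8.4·(cos 43°, sin 43°) = (-21.66, 14.13). Since A1 is tangent to EQ there, ZE ⟂ EQ, so EQ runs along (−sin 43°, cos 43°); with |EQ| = 11.4, Q = (-29.43, 22.47). Then |PQ| = |Q − P| = 37.03.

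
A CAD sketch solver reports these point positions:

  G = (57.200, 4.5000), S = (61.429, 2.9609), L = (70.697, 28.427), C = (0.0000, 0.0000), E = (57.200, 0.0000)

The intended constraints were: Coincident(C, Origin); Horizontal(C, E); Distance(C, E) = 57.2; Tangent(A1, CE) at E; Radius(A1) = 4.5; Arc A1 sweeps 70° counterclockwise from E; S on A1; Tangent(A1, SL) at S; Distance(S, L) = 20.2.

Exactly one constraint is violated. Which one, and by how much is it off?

Distance(S, L) = 20.2 — off by 6.90.

C = (0.00, 0.00) ✓; C.y = 0.00, E.y = 0.00 ✓; |CE| = 57.20 ✓; ∠(GE, EC) = 90.00° ✓; |GE| = 4.500 ✓; bearing(G→S) − bearing(G→E) = 70.00° ✓; |GS| = 4.500 ✓; ∠(GS, SL) = 90.00° ✓; |SL| = 27.10 ✗.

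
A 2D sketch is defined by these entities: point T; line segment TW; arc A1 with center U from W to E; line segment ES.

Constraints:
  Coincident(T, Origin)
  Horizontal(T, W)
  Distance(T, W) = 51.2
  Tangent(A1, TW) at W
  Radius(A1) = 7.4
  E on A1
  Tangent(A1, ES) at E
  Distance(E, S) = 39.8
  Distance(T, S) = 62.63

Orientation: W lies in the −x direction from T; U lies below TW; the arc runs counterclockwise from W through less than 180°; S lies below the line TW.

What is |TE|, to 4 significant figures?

58.88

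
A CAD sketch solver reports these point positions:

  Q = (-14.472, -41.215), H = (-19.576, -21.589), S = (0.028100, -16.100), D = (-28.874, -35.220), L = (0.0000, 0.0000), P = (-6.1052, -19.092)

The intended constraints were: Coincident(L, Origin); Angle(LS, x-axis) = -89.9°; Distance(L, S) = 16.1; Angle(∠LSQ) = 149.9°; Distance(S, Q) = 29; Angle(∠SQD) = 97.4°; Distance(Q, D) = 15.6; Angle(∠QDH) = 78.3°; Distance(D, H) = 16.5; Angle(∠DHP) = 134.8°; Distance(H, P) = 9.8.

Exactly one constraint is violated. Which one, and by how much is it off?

Distance(H, P) = 9.8 — off by 3.90.

L = (0.00, 0.00) ✓; LS at -89.90° ✓; |LS| = 16.10 ✓; ∠LSQ = 149.9° ✓; |SQ| = 29.00 ✓; ∠SQD = 97.40° ✓; |QD| = 15.60 ✓; ∠QDH = 78.30° ✓; |DH| = 16.50 ✓; ∠DHP = 134.8° ✓; |HP| = 13.70 ✗.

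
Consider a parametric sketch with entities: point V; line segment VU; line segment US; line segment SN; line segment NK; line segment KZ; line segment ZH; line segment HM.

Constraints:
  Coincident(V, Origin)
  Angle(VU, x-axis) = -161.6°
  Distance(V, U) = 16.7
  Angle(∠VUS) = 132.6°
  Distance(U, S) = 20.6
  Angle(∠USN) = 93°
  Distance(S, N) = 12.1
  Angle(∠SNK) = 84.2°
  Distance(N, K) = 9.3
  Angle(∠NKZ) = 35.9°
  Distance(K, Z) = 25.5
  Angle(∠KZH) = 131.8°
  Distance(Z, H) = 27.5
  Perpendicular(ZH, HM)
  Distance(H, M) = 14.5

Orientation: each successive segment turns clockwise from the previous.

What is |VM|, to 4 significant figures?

67.70

V is at the origin; VU runs at -161.6° with length 16.7, so U = (-15.85, -5.271). ∠VUS = 132.6° gives US at 151.0° from the x-axis; with |US| = 20.6, S = (-33.86, 4.716). ∠USN = 93.0° gives SN at 64.00° from the x-axis; with |SN| = 12.1, N = (-28.56, 15.59). ∠SNK = 84.2° gives NK at -31.80° from the x-axis; with |NK| = 9.3, K = (-20.66, 10.69). ∠NKZ = 35.9° gives KZ at -175.9° from the x-axis; with |KZ| = 25.5, Z = (-46.09, 8.867). ∠KZH = 131.8° gives ZH at 135.9° from the x-axis; with |ZH| = 27.5, H = (-65.84, 28.00). ZH is perpendicular to HM, so HM runs at 45.90°; with |HM| = 14.5, M = (-55.75, 38.42). Then |VM| = |M − V| = 67.70.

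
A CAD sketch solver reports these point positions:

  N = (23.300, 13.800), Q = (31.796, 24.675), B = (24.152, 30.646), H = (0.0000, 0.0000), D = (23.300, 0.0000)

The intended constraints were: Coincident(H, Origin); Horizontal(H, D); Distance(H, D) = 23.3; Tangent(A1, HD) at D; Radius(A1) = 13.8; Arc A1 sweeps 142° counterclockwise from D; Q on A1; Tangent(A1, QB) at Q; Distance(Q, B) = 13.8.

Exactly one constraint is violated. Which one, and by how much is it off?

Distance(Q, B) = 13.8 — off by 4.10.

H = (0.00, 0.00) ✓; H.y = 0.00, D.y = 0.00 ✓; |HD| = 23.30 ✓; ∠(ND, DH) = 90.00° ✓; |ND| = 13.80 ✓; bearing(N→Q) − bearing(N→D) = 142.0° ✓; |NQ| = 13.80 ✓; ∠(NQ, QB) = 90.00° ✓; |QB| = 9.700 ✗.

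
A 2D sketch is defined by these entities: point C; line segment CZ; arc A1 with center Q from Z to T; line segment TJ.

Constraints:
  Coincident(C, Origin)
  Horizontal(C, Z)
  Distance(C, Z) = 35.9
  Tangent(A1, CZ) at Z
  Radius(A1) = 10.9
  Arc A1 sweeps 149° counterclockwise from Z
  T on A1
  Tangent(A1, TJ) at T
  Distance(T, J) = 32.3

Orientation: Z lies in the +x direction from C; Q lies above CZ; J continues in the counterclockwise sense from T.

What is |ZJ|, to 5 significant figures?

42.980

On A1, Z sits at bearing -90° from Q; a 149° counterclockwise sweep puts T at bearing 59°, so T = Q + 10.9·(cos 59°, sin 59°) = (41.514, 20.243). A1 meets TJ tangentially, so QT is at right angles to TJ, so TJ runs along (−sin 59°, cos 59°); with |TJ| = 32.3, J = (13.827, 36.879). Then |ZJ| = |J − Z| = 42.980.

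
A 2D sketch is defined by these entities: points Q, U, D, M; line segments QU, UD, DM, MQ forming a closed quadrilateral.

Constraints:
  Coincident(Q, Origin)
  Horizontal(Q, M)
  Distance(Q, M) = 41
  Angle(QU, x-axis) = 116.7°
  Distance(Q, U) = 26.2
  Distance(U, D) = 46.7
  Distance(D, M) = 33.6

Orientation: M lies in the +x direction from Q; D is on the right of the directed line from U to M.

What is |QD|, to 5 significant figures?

20.630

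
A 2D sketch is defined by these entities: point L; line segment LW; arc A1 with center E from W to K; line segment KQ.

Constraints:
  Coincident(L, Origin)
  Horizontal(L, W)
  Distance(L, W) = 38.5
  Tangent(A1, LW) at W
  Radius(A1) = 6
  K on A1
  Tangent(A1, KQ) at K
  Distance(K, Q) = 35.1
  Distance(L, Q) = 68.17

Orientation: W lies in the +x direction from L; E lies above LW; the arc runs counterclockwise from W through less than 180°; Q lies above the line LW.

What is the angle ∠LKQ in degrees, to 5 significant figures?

118.23°

Checks: |EK| = 6.000 ✓; ∠(EK, KQ) = 90.00° ✓; |KQ| = 35.10 ✓; |LQ| = 68.17 ✓.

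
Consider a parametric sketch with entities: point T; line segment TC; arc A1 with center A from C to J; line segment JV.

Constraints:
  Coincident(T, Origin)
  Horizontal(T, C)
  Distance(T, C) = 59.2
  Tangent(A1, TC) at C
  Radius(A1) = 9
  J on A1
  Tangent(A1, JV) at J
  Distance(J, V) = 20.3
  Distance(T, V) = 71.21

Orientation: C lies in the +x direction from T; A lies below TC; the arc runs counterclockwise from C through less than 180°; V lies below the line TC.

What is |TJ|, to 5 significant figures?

53.995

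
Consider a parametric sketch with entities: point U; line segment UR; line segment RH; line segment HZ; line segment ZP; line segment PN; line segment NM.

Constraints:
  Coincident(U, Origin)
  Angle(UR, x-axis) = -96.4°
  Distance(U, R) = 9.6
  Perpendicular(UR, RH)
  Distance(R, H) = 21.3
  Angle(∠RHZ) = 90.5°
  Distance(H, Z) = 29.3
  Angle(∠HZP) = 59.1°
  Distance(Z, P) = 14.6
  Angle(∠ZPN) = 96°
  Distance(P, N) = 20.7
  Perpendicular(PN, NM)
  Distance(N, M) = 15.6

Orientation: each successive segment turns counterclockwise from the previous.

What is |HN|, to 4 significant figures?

4.868

U is at the origin; UR runs at -96.4° with length 9.6, so R = (-1.070, -9.540). UR ⟂ RH, so RH runs at -6.400°; with |RH| = 21.3, H = (20.10, -11.91). ∠RHZ = 90.5° gives HZ at 83.10° from the x-axis; with |HZ| = 29.3, Z = (23.62, 17.17). ∠HZP = 59.1° gives ZP at -156.0° from the x-axis; with |ZP| = 14.6, P = (10.28, 11.23). ∠ZPN = 96.0° gives PN at -72.00° from the x-axis; with |PN| = 20.7, N = (16.68, -8.452). Then |HN| = |N − H| = 4.868.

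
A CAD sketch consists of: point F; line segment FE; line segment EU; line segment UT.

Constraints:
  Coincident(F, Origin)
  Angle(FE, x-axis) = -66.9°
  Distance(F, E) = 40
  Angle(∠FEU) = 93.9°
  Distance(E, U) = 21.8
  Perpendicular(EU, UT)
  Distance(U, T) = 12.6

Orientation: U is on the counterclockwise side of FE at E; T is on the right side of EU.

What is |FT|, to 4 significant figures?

57.95

F is at the origin; FE runs at -66.9° with length 40.0, so E = 40.0·(cos -66.9°, sin -66.9°) = (15.69, -36.79). ∠FEU = 93.9°, so EU runs at -66.9° + (180° − 93.9°) = 19.20° from the x-axis; with |EU| = 21.8, U = E + 21.8·(cos 19.20°, sin 19.20°) = (36.28, -29.62). EU ⟂ UT; with |UT| = 12.6 on the right of EU, T = U + 12.6·(0.3289, -0.9444) = (40.42, -41.52). Then |FT| = |T − F| = 57.95.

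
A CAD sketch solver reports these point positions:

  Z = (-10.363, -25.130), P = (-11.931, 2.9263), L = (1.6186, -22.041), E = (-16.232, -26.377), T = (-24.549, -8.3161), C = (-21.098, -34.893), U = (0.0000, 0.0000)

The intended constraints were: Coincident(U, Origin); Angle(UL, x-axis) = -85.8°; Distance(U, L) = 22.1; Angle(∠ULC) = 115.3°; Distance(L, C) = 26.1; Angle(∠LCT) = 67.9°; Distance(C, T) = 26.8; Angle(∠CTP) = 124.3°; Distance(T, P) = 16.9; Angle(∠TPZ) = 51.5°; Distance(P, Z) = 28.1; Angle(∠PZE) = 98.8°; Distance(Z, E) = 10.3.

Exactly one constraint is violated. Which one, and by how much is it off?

Distance(Z, E) = 10.3 — off by 4.30.

U = (0.00, 0.00) ✓; UL at -85.80° ✓; |UL| = 22.10 ✓; ∠ULC = 115.3° ✓; |LC| = 26.10 ✓; ∠LCT = 67.90° ✓; |CT| = 26.80 ✓; ∠CTP = 124.3° ✓; |TP| = 16.90 ✓; ∠TPZ = 51.50° ✓; |PZ| = 28.10 ✓; ∠PZE = 98.80° ✓; |ZE| = 6.000 ✗.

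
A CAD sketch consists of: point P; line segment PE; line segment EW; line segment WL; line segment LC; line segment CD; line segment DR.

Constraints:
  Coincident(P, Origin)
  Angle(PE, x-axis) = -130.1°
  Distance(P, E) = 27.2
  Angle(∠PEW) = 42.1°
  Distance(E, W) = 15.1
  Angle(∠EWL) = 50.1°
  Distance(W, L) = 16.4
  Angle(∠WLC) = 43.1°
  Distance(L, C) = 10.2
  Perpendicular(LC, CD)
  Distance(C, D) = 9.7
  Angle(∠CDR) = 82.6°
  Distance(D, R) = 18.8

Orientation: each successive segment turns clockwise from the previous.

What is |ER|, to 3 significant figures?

24.0

P is at the origin; PE runs at -130.1° with length 27.2, so E = (-17.5, -20.8). ∠PEW = 42.1° gives EW at 92.0° from the x-axis; with |EW| = 15.1, W = (-18.0, -5.72). ∠EWL = 50.1° gives WL at -37.9° from the x-axis; with |WL| = 16.4, L = (-5.11, -15.8). ∠WLC = 43.1° gives LC at -175° from the x-axis; with |LC| = 10.2, C = (-15.3, -16.7). LC ⟂ CD, so CD runs at 95.2°; with |CD| = 9.7, D = (-16.1, -7.05). ∠CDR = 82.6° gives DR at -2.20° from the x-axis; with |DR| = 18.8, R = (2.64, -7.78). Then |ER| = |R − E| = 24.0.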